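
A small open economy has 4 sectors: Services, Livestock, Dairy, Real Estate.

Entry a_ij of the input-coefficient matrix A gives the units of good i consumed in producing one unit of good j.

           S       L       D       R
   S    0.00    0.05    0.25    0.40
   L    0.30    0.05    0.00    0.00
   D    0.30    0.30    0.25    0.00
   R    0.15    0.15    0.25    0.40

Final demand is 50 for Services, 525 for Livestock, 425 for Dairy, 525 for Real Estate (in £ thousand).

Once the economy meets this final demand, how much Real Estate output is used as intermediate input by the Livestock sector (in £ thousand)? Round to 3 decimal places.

I − A =
  [   1.00    -0.05    -0.25    -0.40]
  [  -0.30     0.95     0.00     0.00]
  [  -0.30    -0.30     0.75     0.00]
  [  -0.15    -0.15    -0.25     0.60]
Compute the cofactors C_ij = (−1)^(i+j)·(3×3 minor ij) of I−A; the adjugate is their transpose:
adj(I−A) = Cᵀ =
  [ 0.427500   0.142500   0.237500   0.285000]
  [ 0.135000   0.330000   0.075000   0.090000]
  [ 0.225000   0.189000   0.486000   0.150000]
  [ 0.234375   0.196875   0.280625   0.607500]
det(I−A) = Σ_j (I−A)_1j·C_1j = (1.00)(0.427500) + (-0.05)(0.135000) + (-0.25)(0.225000) + (-0.40)(0.234375) = 0.27075
(I − A)⁻¹ = adj(I−A) / det(I−A) ≈
  [   1.5789     0.5263     0.8772     1.0526]
  [   0.4986     1.2188     0.2770     0.3324]
  [   0.8310     0.6981     1.7950     0.5540]
  [   0.8657     0.7271     1.0365     2.2438]
First solve x = (I − A)⁻¹ d = adj(I−A)·d / det(I−A); in particular x_L = (0.135000·50 + 0.330000·525 + 0.075000·425 + 0.090000·525) / 0.27075 = 259.125 / 0.27075 ≈ 957.06371.
Intermediate flow from R to L: z_RL = a_RL · x_L = 0.15 × 259.125 / 0.27075 = 38.86875 / 0.27075 ≈ 143.560.

z_RL = 143.560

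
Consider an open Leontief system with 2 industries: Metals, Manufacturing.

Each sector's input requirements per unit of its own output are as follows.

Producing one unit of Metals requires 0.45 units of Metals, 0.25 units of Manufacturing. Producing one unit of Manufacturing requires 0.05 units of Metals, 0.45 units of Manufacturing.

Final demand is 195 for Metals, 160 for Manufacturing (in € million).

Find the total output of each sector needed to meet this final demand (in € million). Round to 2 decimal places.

x_1 = 397.41, x_2 = 471.55

I − A =
  [   0.55    -0.05]
  [  -0.25     0.55]
det(I−A) = (0.55)(0.55) − (-0.05)(-0.25) = 0.2900
adj(I−A) = [[0.55, 0.05], [0.25, 0.55]]
(I − A)⁻¹ = adj(I−A) / det(I−A) ≈
  [   1.8966     0.1724]
  [   0.8621     1.8966]
x = (I − A)⁻¹ d = adj(I−A)·d / det(I−A), with det(I−A) = 0.2900:
  x_1 = (0.55·195 + 0.05·160) / 0.2900 = 115.25 / 0.2900 ≈ 397.41
  x_2 = (0.25·195 + 0.55·160) / 0.2900 = 136.75 / 0.2900 ≈ 471.55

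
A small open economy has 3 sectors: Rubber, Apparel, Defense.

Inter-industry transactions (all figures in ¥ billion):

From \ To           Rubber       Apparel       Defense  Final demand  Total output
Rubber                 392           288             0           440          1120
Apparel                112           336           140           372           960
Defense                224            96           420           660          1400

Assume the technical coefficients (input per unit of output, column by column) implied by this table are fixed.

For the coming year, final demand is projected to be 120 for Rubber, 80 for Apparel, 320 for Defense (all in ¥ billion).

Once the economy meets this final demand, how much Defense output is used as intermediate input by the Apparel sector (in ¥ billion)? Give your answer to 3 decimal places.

z_32 = 25.929

Technical coefficients a_ij = z_ij / X_j:
  a_11 = 392/1120 = 0.35, a_21 = 112/1120 = 0.10, a_31 = 224/1120 = 0.20
  a_12 = 288/960 = 0.30, a_22 = 336/960 = 0.35, a_32 = 96/960 = 0.10
  a_13 = 0/1400 = 0.00, a_23 = 140/1400 = 0.10, a_33 = 420/1400 = 0.30
I − A =
  [   0.65    -0.30     0.00]
  [  -0.10     0.65    -0.10]
  [  -0.20    -0.10     0.70]
Cofactors of I−A, C_ij = (−1)^(i+j)·(minor ij) (rows/columns in the sector order above):
  C_11 = (0.65)(0.70) − (-0.10)(-0.10) = 0.4450
  C_12 = −[(-0.10)(0.70) − (-0.10)(-0.20)] = 0.0900
  C_13 = (-0.10)(-0.10) − (0.65)(-0.20) = 0.1400
  C_21 = −[(-0.30)(0.70) − (0.00)(-0.10)] = 0.2100
  C_22 = (0.65)(0.70) − (0.00)(-0.20) = 0.4550
  C_23 = −[(0.65)(-0.10) − (-0.30)(-0.20)] = 0.1250
  C_31 = (-0.30)(-0.10) − (0.00)(0.65) = 0.0300
  C_32 = −[(0.65)(-0.10) − (0.00)(-0.10)] = 0.0650
  C_33 = (0.65)(0.65) − (-0.30)(-0.10) = 0.3925
det(I−A) = Σ_j (I−A)_1j·C_1j = (0.65)(0.4450) + (-0.30)(0.0900) + (0.00)(0.1400) = 0.26225
adj(I−A) = Cᵀ =
  [ 0.4450   0.2100   0.0300]
  [ 0.0900   0.4550   0.0650]
  [ 0.1400   0.1250   0.3925]
(I − A)⁻¹ = adj(I−A) / det(I−A) ≈
  [   1.6969     0.8008     0.1144]
  [   0.3432     1.7350     0.2479]
  [   0.5338     0.4766     1.4967]
First solve x = (I − A)⁻¹ d = adj(I−A)·d / det(I−A); in particular x_2 = (0.0900·120 + 0.4550·80 + 0.0650·320) / 0.26225 = 68.00 / 0.26225 ≈ 259.29457.
Intermediate flow from 3 to 2: z_32 = a_32 · x_2 = 0.10 × 68.00 / 0.26225 = 6.80 / 0.26225 ≈ 25.929.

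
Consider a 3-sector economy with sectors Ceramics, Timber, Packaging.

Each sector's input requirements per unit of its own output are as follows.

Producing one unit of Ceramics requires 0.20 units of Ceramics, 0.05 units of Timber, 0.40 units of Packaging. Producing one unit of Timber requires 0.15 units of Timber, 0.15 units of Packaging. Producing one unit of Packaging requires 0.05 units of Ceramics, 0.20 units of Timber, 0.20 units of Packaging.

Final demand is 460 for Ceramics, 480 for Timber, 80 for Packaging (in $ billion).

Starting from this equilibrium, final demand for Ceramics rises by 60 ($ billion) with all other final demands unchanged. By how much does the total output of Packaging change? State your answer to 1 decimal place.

Δx_3 = 41.5

I − A =
  [   0.80     0.00    -0.05]
  [  -0.05     0.85    -0.20]
  [  -0.40    -0.15     0.80]
Cofactors of I−A, C_ij = (−1)^(i+j)·(minor ij) (rows/columns in the sector order above):
  C_11 = (0.85)(0.80) − (-0.20)(-0.15) = 0.6500
  C_12 = −[(-0.05)(0.80) − (-0.20)(-0.40)] = 0.1200
  C_13 = (-0.05)(-0.15) − (0.85)(-0.40) = 0.3475
  C_21 = −[(0.00)(0.80) − (-0.05)(-0.15)] = 0.0075
  C_22 = (0.80)(0.80) − (-0.05)(-0.40) = 0.6200
  C_23 = −[(0.80)(-0.15) − (0.00)(-0.40)] = 0.1200
  C_31 = (0.00)(-0.20) − (-0.05)(0.85) = 0.0425
  C_32 = −[(0.80)(-0.20) − (-0.05)(-0.05)] = 0.1625
  C_33 = (0.80)(0.85) − (0.00)(-0.05) = 0.6800
det(I−A) = Σ_j (I−A)_1j·C_1j = (0.80)(0.6500) + (0.00)(0.1200) + (-0.05)(0.3475) = 0.502625
adj(I−A) = Cᵀ =
  [ 0.6500   0.0075   0.0425]
  [ 0.1200   0.6200   0.1625]
  [ 0.3475   0.1200   0.6800]
(I − A)⁻¹ = adj(I−A) / det(I−A) ≈
  [   1.2932     0.0149     0.0846]
  [   0.2387     1.2335     0.3233]
  [   0.6914     0.2387     1.3529]
Δx = (I − A)⁻¹ Δd with Δd having +60 in the Ceramics component and 0 elsewhere.
So Δx_3 = L_31 · (+60), where L_31 = adj(I−A)_31 / det(I−A) = 0.3475 / 0.502625.
Δx_3 = 0.3475 × (+60) / 0.502625 = 20.85 / 0.502625 ≈ 41.5.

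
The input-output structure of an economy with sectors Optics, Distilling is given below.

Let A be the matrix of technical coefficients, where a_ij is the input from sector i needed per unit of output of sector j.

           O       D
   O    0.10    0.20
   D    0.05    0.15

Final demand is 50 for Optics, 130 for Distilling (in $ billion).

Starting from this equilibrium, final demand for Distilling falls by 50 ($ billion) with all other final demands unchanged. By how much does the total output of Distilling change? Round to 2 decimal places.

I − A =
  [   0.90    -0.20]
  [  -0.05     0.85]
det(I−A) = (0.90)(0.85) − (-0.20)(-0.05) = 0.7550
adj(I−A) = [[0.85, 0.20], [0.05, 0.90]]
(I − A)⁻¹ = adj(I−A) / det(I−A) ≈
  [   1.1258     0.2649]
  [   0.0662     1.1921]
Δx = (I − A)⁻¹ Δd with Δd having -50 in the Distilling component and 0 elsewhere.
So Δx_D = L_DD · (-50), where L_DD = adj(I−A)_DD / det(I−A) = 0.90 / 0.7550.
Δx_D = 0.90 × (-50) / 0.7550 = -45.00 / 0.7550 ≈ -59.60.

Δx_D = -59.60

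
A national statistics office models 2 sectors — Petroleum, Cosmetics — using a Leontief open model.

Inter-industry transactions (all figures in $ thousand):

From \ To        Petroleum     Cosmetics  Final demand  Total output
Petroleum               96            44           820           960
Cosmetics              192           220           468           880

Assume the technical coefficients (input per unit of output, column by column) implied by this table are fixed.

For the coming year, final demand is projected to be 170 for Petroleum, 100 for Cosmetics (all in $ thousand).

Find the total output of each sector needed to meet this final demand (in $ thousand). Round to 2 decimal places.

Technical coefficients a_ij = z_ij / X_j:
  a_11 = 96/960 = 0.10, a_21 = 192/960 = 0.20
  a_12 = 44/880 = 0.05, a_22 = 220/880 = 0.25
I − A =
  [   0.90    -0.05]
  [  -0.20     0.75]
det(I−A) = (0.90)(0.75) − (-0.05)(-0.20) = 0.6650
adj(I−A) = [[0.75, 0.05], [0.20, 0.90]]
(I − A)⁻¹ = adj(I−A) / det(I−A) ≈
  [   1.1278     0.0752]
  [   0.3008     1.3534]
x = (I − A)⁻¹ d = adj(I−A)·d / det(I−A), with det(I−A) = 0.6650:
  x_1 = (0.75·170 + 0.05·100) / 0.6650 = 132.50 / 0.6650 ≈ 199.25
  x_2 = (0.20·170 + 0.90·100) / 0.6650 = 124.00 / 0.6650 ≈ 186.47

x_1 = 199.25, x_2 = 186.47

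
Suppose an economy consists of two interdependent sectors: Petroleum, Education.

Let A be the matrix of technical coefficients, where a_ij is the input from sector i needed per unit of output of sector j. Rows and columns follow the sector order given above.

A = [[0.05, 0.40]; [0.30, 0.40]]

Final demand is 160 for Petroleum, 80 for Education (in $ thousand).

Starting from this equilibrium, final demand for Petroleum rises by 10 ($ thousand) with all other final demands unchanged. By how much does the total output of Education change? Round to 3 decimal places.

Δx_2 = 6.667

I − A =
  [   0.95    -0.40]
  [  -0.30     0.60]
det(I−A) = (0.95)(0.60) − (-0.40)(-0.30) = 0.4500
adj(I−A) = [[0.60, 0.40], [0.30, 0.95]]
(I − A)⁻¹ = adj(I−A) / det(I−A) ≈
  [   1.3333     0.8889]
  [   0.6667     2.1111]
Δx = (I − A)⁻¹ Δd with Δd having +10 in the Petroleum component and 0 elsewhere.
So Δx_2 = L_21 · (+10), where L_21 = adj(I−A)_21 / det(I−A) = 0.30 / 0.4500.
Δx_2 = 0.30 × (+10) / 0.4500 = 3.00 / 0.4500 ≈ 6.667.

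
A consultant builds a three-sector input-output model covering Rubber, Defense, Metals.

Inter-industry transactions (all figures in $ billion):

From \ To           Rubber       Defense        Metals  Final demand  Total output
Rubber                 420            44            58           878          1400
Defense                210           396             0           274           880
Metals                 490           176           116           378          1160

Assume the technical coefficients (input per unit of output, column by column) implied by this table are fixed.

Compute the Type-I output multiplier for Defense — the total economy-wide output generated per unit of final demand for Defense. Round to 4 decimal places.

Technical coefficients a_ij = z_ij / X_j:
  a_RR = 420/1400 = 0.30, a_DR = 210/1400 = 0.15, a_MR = 490/1400 = 0.35
  a_RD = 44/880 = 0.05, a_DD = 396/880 = 0.45, a_MD = 176/880 = 0.20
  a_RM = 58/1160 = 0.05, a_DM = 0/1160 = 0.00, a_MM = 116/1160 = 0.10
I − A =
  [   0.70    -0.05    -0.05]
  [  -0.15     0.55     0.00]
  [  -0.35    -0.20     0.90]
Cofactors of I−A, C_ij = (−1)^(i+j)·(minor ij) (rows/columns in the sector order above):
  C_11 = (0.55)(0.90) − (0.00)(-0.20) = 0.4950
  C_12 = −[(-0.15)(0.90) − (0.00)(-0.35)] = 0.1350
  C_13 = (-0.15)(-0.20) − (0.55)(-0.35) = 0.2225
  C_21 = −[(-0.05)(0.90) − (-0.05)(-0.20)] = 0.0550
  C_22 = (0.70)(0.90) − (-0.05)(-0.35) = 0.6125
  C_23 = −[(0.70)(-0.20) − (-0.05)(-0.35)] = 0.1575
  C_31 = (-0.05)(0.00) − (-0.05)(0.55) = 0.0275
  C_32 = −[(0.70)(0.00) − (-0.05)(-0.15)] = 0.0075
  C_33 = (0.70)(0.55) − (-0.05)(-0.15) = 0.3775
det(I−A) = Σ_j (I−A)_1j·C_1j = (0.70)(0.4950) + (-0.05)(0.1350) + (-0.05)(0.2225) = 0.328625
adj(I−A) = Cᵀ =
  [ 0.4950   0.0550   0.0275]
  [ 0.1350   0.6125   0.0075]
  [ 0.2225   0.1575   0.3775]
(I − A)⁻¹ = adj(I−A) / det(I−A) ≈
  [   1.50628     0.16736     0.08368]
  [   0.41080     1.86383     0.02282]
  [   0.67706     0.47927     1.14873]
The output multiplier for sector j is the column-j sum of the Leontief inverse (I − A)⁻¹ = adj(I−A) / det(I−A).
Column D of adj(I−A): (0.0550, 0.6125, 0.1575); det(I−A) = 0.328625.
m_D = (0.0550 + 0.6125 + 0.1575) / 0.328625 = 0.825 / 0.328625 ≈ 2.5105.

m_D = 2.5105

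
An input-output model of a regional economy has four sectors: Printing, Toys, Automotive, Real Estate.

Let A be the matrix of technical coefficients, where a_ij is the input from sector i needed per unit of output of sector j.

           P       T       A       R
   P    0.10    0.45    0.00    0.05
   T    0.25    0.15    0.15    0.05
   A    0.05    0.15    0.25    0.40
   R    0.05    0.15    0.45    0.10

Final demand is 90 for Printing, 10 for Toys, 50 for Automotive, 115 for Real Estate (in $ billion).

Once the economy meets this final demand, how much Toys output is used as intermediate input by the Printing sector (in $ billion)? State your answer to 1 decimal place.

I − A =
  [   0.90    -0.45     0.00    -0.05]
  [  -0.25     0.85    -0.15    -0.05]
  [  -0.05    -0.15     0.75    -0.40]
  [  -0.05    -0.15    -0.45     0.90]
Compute the cofactors C_ij = (−1)^(i+j)·(3×3 minor ij) of I−A; the adjugate is their transpose:
adj(I−A) = Cᵀ =
  [ 0.382500   0.231750   0.091125   0.074625]
  [ 0.136500   0.442500   0.147000   0.097500]
  [ 0.104000   0.204750   0.575375   0.272875]
  [ 0.096000   0.189000   0.317250   0.465750]
det(I−A) = Σ_j (I−A)_1j·C_1j = (0.90)(0.382500) + (-0.45)(0.136500) + (0.00)(0.104000) + (-0.05)(0.096000) = 0.278025
(I − A)⁻¹ = adj(I−A) / det(I−A) ≈
  [   1.3758     0.8336     0.3278     0.2684]
  [   0.4910     1.5916     0.5287     0.3507]
  [   0.3741     0.7364     2.0695     0.9815]
  [   0.3453     0.6798     1.1411     1.6752]
First solve x = (I − A)⁻¹ d = adj(I−A)·d / det(I−A); in particular x_P = (0.382500·90 + 0.231750·10 + 0.091125·50 + 0.074625·115) / 0.278025 = 49.880625 / 0.278025 ≈ 179.411.
Intermediate flow from T to P: z_TP = a_TP · x_P = 0.25 × 49.880625 / 0.278025 = 12.47015625 / 0.278025 ≈ 44.9.

z_TP = 44.9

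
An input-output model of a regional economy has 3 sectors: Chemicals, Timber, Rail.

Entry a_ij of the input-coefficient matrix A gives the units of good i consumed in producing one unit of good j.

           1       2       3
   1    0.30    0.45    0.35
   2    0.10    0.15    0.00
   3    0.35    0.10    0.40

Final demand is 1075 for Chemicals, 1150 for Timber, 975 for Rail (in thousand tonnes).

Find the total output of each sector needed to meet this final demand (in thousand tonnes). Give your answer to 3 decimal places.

x_1 = 5347.105, x_2 = 1982.012, x_3 = 5074.480

I − A =
  [   0.70    -0.45    -0.35]
  [  -0.10     0.85     0.00]
  [  -0.35    -0.10     0.60]
Cofactors of I−A, C_ij = (−1)^(i+j)·(minor ij) (rows/columns in the sector order above):
  C_11 = (0.85)(0.60) − (0.00)(-0.10) = 0.5100
  C_12 = −[(-0.10)(0.60) − (0.00)(-0.35)] = 0.0600
  C_13 = (-0.10)(-0.10) − (0.85)(-0.35) = 0.3075
  C_21 = −[(-0.45)(0.60) − (-0.35)(-0.10)] = 0.3050
  C_22 = (0.70)(0.60) − (-0.35)(-0.35) = 0.2975
  C_23 = −[(0.70)(-0.10) − (-0.45)(-0.35)] = 0.2275
  C_31 = (-0.45)(0.00) − (-0.35)(0.85) = 0.2975
  C_32 = −[(0.70)(0.00) − (-0.35)(-0.10)] = 0.0350
  C_33 = (0.70)(0.85) − (-0.45)(-0.10) = 0.5500
det(I−A) = Σ_j (I−A)_1j·C_1j = (0.70)(0.5100) + (-0.45)(0.0600) + (-0.35)(0.3075) = 0.222375
adj(I−A) = Cᵀ =
  [ 0.5100   0.3050   0.2975]
  [ 0.0600   0.2975   0.0350]
  [ 0.3075   0.2275   0.5500]
(I − A)⁻¹ = adj(I−A) / det(I−A) ≈
  [   2.2934     1.3716     1.3378]
  [   0.2698     1.3378     0.1574]
  [   1.3828     1.0230     2.4733]
x = (I − A)⁻¹ d = adj(I−A)·d / det(I−A), with det(I−A) = 0.222375:
  x_1 = (0.5100·1075 + 0.3050·1150 + 0.2975·975) / 0.222375 = 1189.0625 / 0.222375 ≈ 5347.105
  x_2 = (0.0600·1075 + 0.2975·1150 + 0.0350·975) / 0.222375 = 440.75 / 0.222375 ≈ 1982.012
  x_3 = (0.3075·1075 + 0.2275·1150 + 0.5500·975) / 0.222375 = 1128.4375 / 0.222375 ≈ 5074.480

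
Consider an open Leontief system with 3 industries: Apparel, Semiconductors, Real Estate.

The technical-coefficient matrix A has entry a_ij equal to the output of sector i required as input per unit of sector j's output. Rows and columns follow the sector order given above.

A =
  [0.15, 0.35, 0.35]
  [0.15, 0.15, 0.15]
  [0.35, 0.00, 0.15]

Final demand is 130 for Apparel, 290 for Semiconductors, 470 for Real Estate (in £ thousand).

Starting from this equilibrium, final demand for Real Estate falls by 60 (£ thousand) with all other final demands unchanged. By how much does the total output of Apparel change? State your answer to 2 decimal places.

Δx_A = -46.98

I − A =
  [   0.85    -0.35    -0.35]
  [  -0.15     0.85    -0.15]
  [  -0.35     0.00     0.85]
Cofactors of I−A, C_ij = (−1)^(i+j)·(minor ij) (rows/columns in the sector order above):
  C_11 = (0.85)(0.85) − (-0.15)(0.00) = 0.7225
  C_12 = −[(-0.15)(0.85) − (-0.15)(-0.35)] = 0.1800
  C_13 = (-0.15)(0.00) − (0.85)(-0.35) = 0.2975
  C_21 = −[(-0.35)(0.85) − (-0.35)(0.00)] = 0.2975
  C_22 = (0.85)(0.85) − (-0.35)(-0.35) = 0.6000
  C_23 = −[(0.85)(0.00) − (-0.35)(-0.35)] = 0.1225
  C_31 = (-0.35)(-0.15) − (-0.35)(0.85) = 0.3500
  C_32 = −[(0.85)(-0.15) − (-0.35)(-0.15)] = 0.1800
  C_33 = (0.85)(0.85) − (-0.35)(-0.15) = 0.6700
det(I−A) = Σ_j (I−A)_1j·C_1j = (0.85)(0.7225) + (-0.35)(0.1800) + (-0.35)(0.2975) = 0.4470
adj(I−A) = Cᵀ =
  [ 0.7225   0.2975   0.3500]
  [ 0.1800   0.6000   0.1800]
  [ 0.2975   0.1225   0.6700]
(I − A)⁻¹ = adj(I−A) / det(I−A) ≈
  [   1.6163     0.6655     0.7830]
  [   0.4027     1.3423     0.4027]
  [   0.6655     0.2740     1.4989]
Δx = (I − A)⁻¹ Δd with Δd having -60 in the Real Estate component and 0 elsewhere.
So Δx_A = L_AR · (-60), where L_AR = adj(I−A)_AR / det(I−A) = 0.3500 / 0.4470.
Δx_A = 0.3500 × (-60) / 0.4470 = -21.00 / 0.4470 ≈ -46.98.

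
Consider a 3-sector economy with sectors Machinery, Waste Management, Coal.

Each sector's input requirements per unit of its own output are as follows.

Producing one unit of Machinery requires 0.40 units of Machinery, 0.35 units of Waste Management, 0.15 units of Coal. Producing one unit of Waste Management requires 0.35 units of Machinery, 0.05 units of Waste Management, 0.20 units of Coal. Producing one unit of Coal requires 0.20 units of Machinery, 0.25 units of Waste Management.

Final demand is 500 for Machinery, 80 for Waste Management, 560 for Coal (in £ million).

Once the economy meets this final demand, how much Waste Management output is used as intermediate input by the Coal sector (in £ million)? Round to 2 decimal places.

I − A =
  [   0.60    -0.35    -0.20]
  [  -0.35     0.95    -0.25]
  [  -0.15    -0.20     1.00]
Cofactors of I−A, C_ij = (−1)^(i+j)·(minor ij) (rows/columns in the sector order above):
  C_11 = (0.95)(1.00) − (-0.25)(-0.20) = 0.9000
  C_12 = −[(-0.35)(1.00) − (-0.25)(-0.15)] = 0.3875
  C_13 = (-0.35)(-0.20) − (0.95)(-0.15) = 0.2125
  C_21 = −[(-0.35)(1.00) − (-0.20)(-0.20)] = 0.3900
  C_22 = (0.60)(1.00) − (-0.20)(-0.15) = 0.5700
  C_23 = −[(0.60)(-0.20) − (-0.35)(-0.15)] = 0.1725
  C_31 = (-0.35)(-0.25) − (-0.20)(0.95) = 0.2775
  C_32 = −[(0.60)(-0.25) − (-0.20)(-0.35)] = 0.2200
  C_33 = (0.60)(0.95) − (-0.35)(-0.35) = 0.4475
det(I−A) = Σ_j (I−A)_1j·C_1j = (0.60)(0.9000) + (-0.35)(0.3875) + (-0.20)(0.2125) = 0.361875
adj(I−A) = Cᵀ =
  [ 0.9000   0.3900   0.2775]
  [ 0.3875   0.5700   0.2200]
  [ 0.2125   0.1725   0.4475]
(I − A)⁻¹ = adj(I−A) / det(I−A) ≈
  [   2.4870     1.0777     0.7668]
  [   1.0708     1.5751     0.6079]
  [   0.5872     0.4767     1.2366]
First solve x = (I − A)⁻¹ d = adj(I−A)·d / det(I−A); in particular x_3 = (0.2125·500 + 0.1725·80 + 0.4475·560) / 0.361875 = 370.65 / 0.361875 ≈ 1024.2487.
Intermediate flow from 2 to 3: z_23 = a_23 · x_3 = 0.25 × 370.65 / 0.361875 = 92.6625 / 0.361875 ≈ 256.06.

z_23 = 256.06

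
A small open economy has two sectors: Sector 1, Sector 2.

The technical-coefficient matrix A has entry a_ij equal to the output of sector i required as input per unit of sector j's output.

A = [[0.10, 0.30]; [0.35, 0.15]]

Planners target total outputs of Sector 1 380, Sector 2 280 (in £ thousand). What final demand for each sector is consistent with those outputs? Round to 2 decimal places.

d_1 = 258.00, d_2 = 105.00

I − A =
  [   0.90    -0.30]
  [  -0.35     0.85]
d = (I − A) x:
  d_1 = (+0.90)·380 + (-0.30)·280 = 258.00
  d_2 = (-0.35)·380 + (+0.85)·280 = 105.00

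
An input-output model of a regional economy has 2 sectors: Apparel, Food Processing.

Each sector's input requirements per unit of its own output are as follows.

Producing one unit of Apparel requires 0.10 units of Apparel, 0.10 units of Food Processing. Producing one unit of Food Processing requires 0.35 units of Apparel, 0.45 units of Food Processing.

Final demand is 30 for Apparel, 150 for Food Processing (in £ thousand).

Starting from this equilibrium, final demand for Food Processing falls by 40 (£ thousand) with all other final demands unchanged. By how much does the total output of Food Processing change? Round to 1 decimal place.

Δx_2 = -78.3

I − A =
  [   0.90    -0.35]
  [  -0.10     0.55]
det(I−A) = (0.90)(0.55) − (-0.35)(-0.10) = 0.4600
adj(I−A) = [[0.55, 0.35], [0.10, 0.90]]
(I − A)⁻¹ = adj(I−A) / det(I−A) ≈
  [   1.1957     0.7609]
  [   0.2174     1.9565]
Δx = (I − A)⁻¹ Δd with Δd having -40 in the Food Processing component and 0 elsewhere.
So Δx_2 = L_22 · (-40), where L_22 = adj(I−A)_22 / det(I−A) = 0.90 / 0.4600.
Δx_2 = 0.90 × (-40) / 0.4600 = -36.00 / 0.4600 ≈ -78.3.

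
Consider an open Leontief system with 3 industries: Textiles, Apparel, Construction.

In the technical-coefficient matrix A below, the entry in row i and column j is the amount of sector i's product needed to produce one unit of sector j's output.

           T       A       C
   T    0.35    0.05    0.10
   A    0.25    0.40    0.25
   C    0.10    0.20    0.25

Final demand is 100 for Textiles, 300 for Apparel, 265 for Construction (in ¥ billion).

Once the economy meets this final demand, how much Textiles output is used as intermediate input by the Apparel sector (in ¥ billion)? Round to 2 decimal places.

z_TA = 44.93

I − A =
  [   0.65    -0.05    -0.10]
  [  -0.25     0.60    -0.25]
  [  -0.10    -0.20     0.75]
Cofactors of I−A, C_ij = (−1)^(i+j)·(minor ij) (rows/columns in the sector order above):
  C_11 = (0.60)(0.75) − (-0.25)(-0.20) = 0.4000
  C_12 = −[(-0.25)(0.75) − (-0.25)(-0.10)] = 0.2125
  C_13 = (-0.25)(-0.20) − (0.60)(-0.10) = 0.1100
  C_21 = −[(-0.05)(0.75) − (-0.10)(-0.20)] = 0.0575
  C_22 = (0.65)(0.75) − (-0.10)(-0.10) = 0.4775
  C_23 = −[(0.65)(-0.20) − (-0.05)(-0.10)] = 0.1350
  C_31 = (-0.05)(-0.25) − (-0.10)(0.60) = 0.0725
  C_32 = −[(0.65)(-0.25) − (-0.10)(-0.25)] = 0.1875
  C_33 = (0.65)(0.60) − (-0.05)(-0.25) = 0.3775
det(I−A) = Σ_j (I−A)_1j·C_1j = (0.65)(0.4000) + (-0.05)(0.2125) + (-0.10)(0.1100) = 0.238375
adj(I−A) = Cᵀ =
  [ 0.4000   0.0575   0.0725]
  [ 0.2125   0.4775   0.1875]
  [ 0.1100   0.1350   0.3775]
(I − A)⁻¹ = adj(I−A) / det(I−A) ≈
  [   1.6780     0.2412     0.3041]
  [   0.8915     2.0031     0.7866]
  [   0.4615     0.5663     1.5836]
First solve x = (I − A)⁻¹ d = adj(I−A)·d / det(I−A); in particular x_A = (0.2125·100 + 0.4775·300 + 0.1875·265) / 0.238375 = 214.1875 / 0.238375 ≈ 898.5317.
Intermediate flow from T to A: z_TA = a_TA · x_A = 0.05 × 214.1875 / 0.238375 = 10.709375 / 0.238375 ≈ 44.93.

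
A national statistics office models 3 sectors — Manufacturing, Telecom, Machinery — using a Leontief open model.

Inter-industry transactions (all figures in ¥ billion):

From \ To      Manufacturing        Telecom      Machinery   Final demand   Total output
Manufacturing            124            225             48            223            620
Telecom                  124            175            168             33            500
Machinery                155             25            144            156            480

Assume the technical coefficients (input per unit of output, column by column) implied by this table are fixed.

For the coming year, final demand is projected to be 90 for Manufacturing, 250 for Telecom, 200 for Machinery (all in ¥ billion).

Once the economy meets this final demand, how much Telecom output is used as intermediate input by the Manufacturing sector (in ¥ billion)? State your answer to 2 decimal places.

z_21 = 142.27

Technical coefficients a_ij = z_ij / X_j:
  a_11 = 124/620 = 0.20, a_21 = 124/620 = 0.20, a_31 = 155/620 = 0.25
  a_12 = 225/500 = 0.45, a_22 = 175/500 = 0.35, a_32 = 25/500 = 0.05
  a_13 = 48/480 = 0.10, a_23 = 168/480 = 0.35, a_33 = 144/480 = 0.30
I − A =
  [   0.80    -0.45    -0.10]
  [  -0.20     0.65    -0.35]
  [  -0.25    -0.05     0.70]
Cofactors of I−A, C_ij = (−1)^(i+j)·(minor ij) (rows/columns in the sector order above):
  C_11 = (0.65)(0.70) − (-0.35)(-0.05) = 0.4375
  C_12 = −[(-0.20)(0.70) − (-0.35)(-0.25)] = 0.2275
  C_13 = (-0.20)(-0.05) − (0.65)(-0.25) = 0.1725
  C_21 = −[(-0.45)(0.70) − (-0.10)(-0.05)] = 0.3200
  C_22 = (0.80)(0.70) − (-0.10)(-0.25) = 0.5350
  C_23 = −[(0.80)(-0.05) − (-0.45)(-0.25)] = 0.1525
  C_31 = (-0.45)(-0.35) − (-0.10)(0.65) = 0.2225
  C_32 = −[(0.80)(-0.35) − (-0.10)(-0.20)] = 0.3000
  C_33 = (0.80)(0.65) − (-0.45)(-0.20) = 0.4300
det(I−A) = Σ_j (I−A)_1j·C_1j = (0.80)(0.4375) + (-0.45)(0.2275) + (-0.10)(0.1725) = 0.230375
adj(I−A) = Cᵀ =
  [ 0.4375   0.3200   0.2225]
  [ 0.2275   0.5350   0.3000]
  [ 0.1725   0.1525   0.4300]
(I − A)⁻¹ = adj(I−A) / det(I−A) ≈
  [   1.8991     1.3890     0.9658]
  [   0.9875     2.3223     1.3022]
  [   0.7488     0.6620     1.8665]
First solve x = (I − A)⁻¹ d = adj(I−A)·d / det(I−A); in particular x_1 = (0.4375·90 + 0.3200·250 + 0.2225·200) / 0.230375 = 163.875 / 0.230375 ≈ 711.3402.
Intermediate flow from 2 to 1: z_21 = a_21 · x_1 = 0.20 × 163.875 / 0.230375 = 32.775 / 0.230375 ≈ 142.27.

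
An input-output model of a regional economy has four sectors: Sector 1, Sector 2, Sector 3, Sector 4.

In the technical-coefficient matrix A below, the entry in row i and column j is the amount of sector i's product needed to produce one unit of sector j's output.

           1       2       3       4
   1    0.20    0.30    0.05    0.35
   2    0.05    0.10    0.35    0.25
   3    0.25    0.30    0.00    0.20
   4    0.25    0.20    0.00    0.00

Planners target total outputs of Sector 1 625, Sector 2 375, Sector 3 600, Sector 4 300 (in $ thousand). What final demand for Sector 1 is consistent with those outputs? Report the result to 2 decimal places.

d_1 = 252.50

I − A =
  [   0.80    -0.30    -0.05    -0.35]
  [  -0.05     0.90    -0.35    -0.25]
  [  -0.25    -0.30     1.00    -0.20]
  [  -0.25    -0.20     0.00     1.00]
d = (I − A) x:
  d_1 = (+0.80)·625 + (-0.30)·375 + (-0.05)·600 + (-0.35)·300 = 252.50
  d_2 = (-0.05)·625 + (+0.90)·375 + (-0.35)·600 + (-0.25)·300 = 21.25
  d_3 = (-0.25)·625 + (-0.30)·375 + (+1.00)·600 + (-0.20)·300 = 271.25
  d_4 = (-0.25)·625 + (-0.20)·375 + (+0.00)·600 + (+1.00)·300 = 68.75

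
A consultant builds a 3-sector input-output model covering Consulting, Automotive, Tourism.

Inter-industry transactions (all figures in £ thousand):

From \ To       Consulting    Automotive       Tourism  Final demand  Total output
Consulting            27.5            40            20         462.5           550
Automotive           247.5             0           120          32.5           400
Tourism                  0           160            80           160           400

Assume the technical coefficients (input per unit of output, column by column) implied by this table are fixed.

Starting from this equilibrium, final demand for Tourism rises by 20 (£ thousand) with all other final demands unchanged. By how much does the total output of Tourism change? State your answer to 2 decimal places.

Technical coefficients a_ij = z_ij / X_j:
  a_11 = 27.5/550 = 0.05, a_21 = 247.5/550 = 0.45, a_31 = 0/550 = 0.00
  a_12 = 40/400 = 0.10, a_22 = 0/400 = 0.00, a_32 = 160/400 = 0.40
  a_13 = 20/400 = 0.05, a_23 = 120/400 = 0.30, a_33 = 80/400 = 0.20
I − A =
  [   0.95    -0.10    -0.05]
  [  -0.45     1.00    -0.30]
  [   0.00    -0.40     0.80]
Cofactors of I−A, C_ij = (−1)^(i+j)·(minor ij) (rows/columns in the sector order above):
  C_11 = (1.00)(0.80) − (-0.30)(-0.40) = 0.6800
  C_12 = −[(-0.45)(0.80) − (-0.30)(0.00)] = 0.3600
  C_13 = (-0.45)(-0.40) − (1.00)(0.00) = 0.1800
  C_21 = −[(-0.10)(0.80) − (-0.05)(-0.40)] = 0.1000
  C_22 = (0.95)(0.80) − (-0.05)(0.00) = 0.7600
  C_23 = −[(0.95)(-0.40) − (-0.10)(0.00)] = 0.3800
  C_31 = (-0.10)(-0.30) − (-0.05)(1.00) = 0.0800
  C_32 = −[(0.95)(-0.30) − (-0.05)(-0.45)] = 0.3075
  C_33 = (0.95)(1.00) − (-0.10)(-0.45) = 0.9050
det(I−A) = Σ_j (I−A)_1j·C_1j = (0.95)(0.6800) + (-0.10)(0.3600) + (-0.05)(0.1800) = 0.6010
adj(I−A) = Cᵀ =
  [ 0.6800   0.1000   0.0800]
  [ 0.3600   0.7600   0.3075]
  [ 0.1800   0.3800   0.9050]
(I − A)⁻¹ = adj(I−A) / det(I−A) ≈
  [   1.1314     0.1664     0.1331]
  [   0.5990     1.2646     0.5116]
  [   0.2995     0.6323     1.5058]
Δx = (I − A)⁻¹ Δd with Δd having +20 in the Tourism component and 0 elsewhere.
So Δx_3 = L_33 · (+20), where L_33 = adj(I−A)_33 / det(I−A) = 0.9050 / 0.6010.
Δx_3 = 0.9050 × (+20) / 0.6010 = 18.10 / 0.6010 ≈ 30.12.

Δx_3 = 30.12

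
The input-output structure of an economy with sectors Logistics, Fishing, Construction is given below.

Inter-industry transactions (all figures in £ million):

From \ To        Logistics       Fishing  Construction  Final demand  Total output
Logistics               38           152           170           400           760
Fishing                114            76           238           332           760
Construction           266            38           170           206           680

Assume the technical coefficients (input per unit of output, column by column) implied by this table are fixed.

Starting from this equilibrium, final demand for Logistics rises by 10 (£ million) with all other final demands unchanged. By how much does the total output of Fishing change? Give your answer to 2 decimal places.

Δx_F = 4.73

Technical coefficients a_ij = z_ij / X_j:
  a_LL = 38/760 = 0.05, a_FL = 114/760 = 0.15, a_CL = 266/760 = 0.35
  a_LF = 152/760 = 0.20, a_FF = 76/760 = 0.10, a_CF = 38/760 = 0.05
  a_LC = 170/680 = 0.25, a_FC = 238/680 = 0.35, a_CC = 170/680 = 0.25
I − A =
  [   0.95    -0.20    -0.25]
  [  -0.15     0.90    -0.35]
  [  -0.35    -0.05     0.75]
Cofactors of I−A, C_ij = (−1)^(i+j)·(minor ij) (rows/columns in the sector order above):
  C_11 = (0.90)(0.75) − (-0.35)(-0.05) = 0.6575
  C_12 = −[(-0.15)(0.75) − (-0.35)(-0.35)] = 0.2350
  C_13 = (-0.15)(-0.05) − (0.90)(-0.35) = 0.3225
  C_21 = −[(-0.20)(0.75) − (-0.25)(-0.05)] = 0.1625
  C_22 = (0.95)(0.75) − (-0.25)(-0.35) = 0.6250
  C_23 = −[(0.95)(-0.05) − (-0.20)(-0.35)] = 0.1175
  C_31 = (-0.20)(-0.35) − (-0.25)(0.90) = 0.2950
  C_32 = −[(0.95)(-0.35) − (-0.25)(-0.15)] = 0.3700
  C_33 = (0.95)(0.90) − (-0.20)(-0.15) = 0.8250
det(I−A) = Σ_j (I−A)_1j·C_1j = (0.95)(0.6575) + (-0.20)(0.2350) + (-0.25)(0.3225) = 0.4970
adj(I−A) = Cᵀ =
  [ 0.6575   0.1625   0.2950]
  [ 0.2350   0.6250   0.3700]
  [ 0.3225   0.1175   0.8250]
(I − A)⁻¹ = adj(I−A) / det(I−A) ≈
  [   1.3229     0.3270     0.5936]
  [   0.4728     1.2575     0.7445]
  [   0.6489     0.2364     1.6600]
Δx = (I − A)⁻¹ Δd with Δd having +10 in the Logistics component and 0 elsewhere.
So Δx_F = L_FL · (+10), where L_FL = adj(I−A)_FL / det(I−A) = 0.2350 / 0.4970.
Δx_F = 0.2350 × (+10) / 0.4970 = 2.35 / 0.4970 ≈ 4.73.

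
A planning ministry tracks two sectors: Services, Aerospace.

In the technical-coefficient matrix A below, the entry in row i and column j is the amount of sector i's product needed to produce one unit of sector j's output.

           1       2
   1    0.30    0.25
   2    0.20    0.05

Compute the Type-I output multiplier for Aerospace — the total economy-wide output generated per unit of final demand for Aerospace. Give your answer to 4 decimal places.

I − A =
  [   0.70    -0.25]
  [  -0.20     0.95]
det(I−A) = (0.70)(0.95) − (-0.25)(-0.20) = 0.6150
adj(I−A) = [[0.95, 0.25], [0.20, 0.70]]
(I − A)⁻¹ = adj(I−A) / det(I−A) ≈
  [   1.54472     0.40650]
  [   0.32520     1.13821]
The output multiplier for sector j is the column-j sum of the Leontief inverse (I − A)⁻¹ = adj(I−A) / det(I−A).
Column 2 of adj(I−A): (0.25, 0.70); det(I−A) = 0.6150.
m_2 = (0.25 + 0.70) / 0.6150 = 0.95 / 0.6150 ≈ 1.5447.

m_2 = 1.5447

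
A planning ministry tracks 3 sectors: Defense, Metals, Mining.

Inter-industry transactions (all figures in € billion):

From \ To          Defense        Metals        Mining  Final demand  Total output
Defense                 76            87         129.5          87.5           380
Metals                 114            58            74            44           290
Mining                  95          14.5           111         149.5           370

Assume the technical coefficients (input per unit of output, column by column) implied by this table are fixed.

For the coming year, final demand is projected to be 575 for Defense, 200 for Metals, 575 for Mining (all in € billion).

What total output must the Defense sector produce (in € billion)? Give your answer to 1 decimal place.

Technical coefficients a_ij = z_ij / X_j:
  a_11 = 76/380 = 0.20, a_21 = 114/380 = 0.30, a_31 = 95/380 = 0.25
  a_12 = 87/290 = 0.30, a_22 = 58/290 = 0.20, a_32 = 14.5/290 = 0.05
  a_13 = 129.5/370 = 0.35, a_23 = 74/370 = 0.20, a_33 = 111/370 = 0.30
I − A =
  [   0.80    -0.30    -0.35]
  [  -0.30     0.80    -0.20]
  [  -0.25    -0.05     0.70]
Cofactors of I−A, C_ij = (−1)^(i+j)·(minor ij) (rows/columns in the sector order above):
  C_11 = (0.80)(0.70) − (-0.20)(-0.05) = 0.5500
  C_12 = −[(-0.30)(0.70) − (-0.20)(-0.25)] = 0.2600
  C_13 = (-0.30)(-0.05) − (0.80)(-0.25) = 0.2150
  C_21 = −[(-0.30)(0.70) − (-0.35)(-0.05)] = 0.2275
  C_22 = (0.80)(0.70) − (-0.35)(-0.25) = 0.4725
  C_23 = −[(0.80)(-0.05) − (-0.30)(-0.25)] = 0.1150
  C_31 = (-0.30)(-0.20) − (-0.35)(0.80) = 0.3400
  C_32 = −[(0.80)(-0.20) − (-0.35)(-0.30)] = 0.2650
  C_33 = (0.80)(0.80) − (-0.30)(-0.30) = 0.5500
det(I−A) = Σ_j (I−A)_1j·C_1j = (0.80)(0.5500) + (-0.30)(0.2600) + (-0.35)(0.2150) = 0.28675
adj(I−A) = Cᵀ =
  [ 0.5500   0.2275   0.3400]
  [ 0.2600   0.4725   0.2650]
  [ 0.2150   0.1150   0.5500]
(I − A)⁻¹ = adj(I−A) / det(I−A) ≈
  [   1.9180     0.7934     1.1857]
  [   0.9067     1.6478     0.9241]
  [   0.7498     0.4010     1.9180]
x = (I − A)⁻¹ d = adj(I−A)·d / det(I−A), with det(I−A) = 0.28675:
  x_1 = (0.5500·575 + 0.2275·200 + 0.3400·575) / 0.28675 = 557.25 / 0.28675 ≈ 1943.3
  x_2 = (0.2600·575 + 0.4725·200 + 0.2650·575) / 0.28675 = 396.375 / 0.28675 ≈ 1382.3
  x_3 = (0.2150·575 + 0.1150·200 + 0.5500·575) / 0.28675 = 462.875 / 0.28675 ≈ 1614.2

x_1 = 1943.3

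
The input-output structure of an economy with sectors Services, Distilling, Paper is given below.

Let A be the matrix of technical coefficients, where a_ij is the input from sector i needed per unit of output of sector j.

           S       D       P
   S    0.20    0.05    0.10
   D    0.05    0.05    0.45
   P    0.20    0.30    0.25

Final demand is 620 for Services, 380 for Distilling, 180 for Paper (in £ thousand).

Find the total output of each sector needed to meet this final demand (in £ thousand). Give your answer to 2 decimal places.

x_S = 930.42, x_D = 839.18, x_P = 823.79

I − A =
  [   0.80    -0.05    -0.10]
  [  -0.05     0.95    -0.45]
  [  -0.20    -0.30     0.75]
Cofactors of I−A, C_ij = (−1)^(i+j)·(minor ij) (rows/columns in the sector order above):
  C_11 = (0.95)(0.75) − (-0.45)(-0.30) = 0.5775
  C_12 = −[(-0.05)(0.75) − (-0.45)(-0.20)] = 0.1275
  C_13 = (-0.05)(-0.30) − (0.95)(-0.20) = 0.2050
  C_21 = −[(-0.05)(0.75) − (-0.10)(-0.30)] = 0.0675
  C_22 = (0.80)(0.75) − (-0.10)(-0.20) = 0.5800
  C_23 = −[(0.80)(-0.30) − (-0.05)(-0.20)] = 0.2500
  C_31 = (-0.05)(-0.45) − (-0.10)(0.95) = 0.1175
  C_32 = −[(0.80)(-0.45) − (-0.10)(-0.05)] = 0.3650
  C_33 = (0.80)(0.95) − (-0.05)(-0.05) = 0.7575
det(I−A) = Σ_j (I−A)_1j·C_1j = (0.80)(0.5775) + (-0.05)(0.1275) + (-0.10)(0.2050) = 0.435125
adj(I−A) = Cᵀ =
  [ 0.5775   0.0675   0.1175]
  [ 0.1275   0.5800   0.3650]
  [ 0.2050   0.2500   0.7575]
(I − A)⁻¹ = adj(I−A) / det(I−A) ≈
  [   1.3272     0.1551     0.2700]
  [   0.2930     1.3330     0.8388]
  [   0.4711     0.5745     1.7409]
x = (I − A)⁻¹ d = adj(I−A)·d / det(I−A), with det(I−A) = 0.435125:
  x_S = (0.5775·620 + 0.0675·380 + 0.1175·180) / 0.435125 = 404.85 / 0.435125 ≈ 930.42
  x_D = (0.1275·620 + 0.5800·380 + 0.3650·180) / 0.435125 = 365.15 / 0.435125 ≈ 839.18
  x_P = (0.2050·620 + 0.2500·380 + 0.7575·180) / 0.435125 = 358.45 / 0.435125 ≈ 823.79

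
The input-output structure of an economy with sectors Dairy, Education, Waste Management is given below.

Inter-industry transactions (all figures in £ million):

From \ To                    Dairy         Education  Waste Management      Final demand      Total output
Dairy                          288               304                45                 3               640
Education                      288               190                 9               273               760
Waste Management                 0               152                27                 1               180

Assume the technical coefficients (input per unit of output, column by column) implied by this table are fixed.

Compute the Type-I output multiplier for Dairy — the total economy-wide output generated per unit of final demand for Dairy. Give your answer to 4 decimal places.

m_1 = 6.4849

Technical coefficients a_ij = z_ij / X_j:
  a_11 = 288/640 = 0.45, a_21 = 288/640 = 0.45, a_31 = 0/640 = 0.00
  a_12 = 304/760 = 0.40, a_22 = 190/760 = 0.25, a_32 = 152/760 = 0.20
  a_13 = 45/180 = 0.25, a_23 = 9/180 = 0.05, a_33 = 27/180 = 0.15
I − A =
  [   0.55    -0.40    -0.25]
  [  -0.45     0.75    -0.05]
  [   0.00    -0.20     0.85]
Cofactors of I−A, C_ij = (−1)^(i+j)·(minor ij) (rows/columns in the sector order above):
  C_11 = (0.75)(0.85) − (-0.05)(-0.20) = 0.6275
  C_12 = −[(-0.45)(0.85) − (-0.05)(0.00)] = 0.3825
  C_13 = (-0.45)(-0.20) − (0.75)(0.00) = 0.0900
  C_21 = −[(-0.40)(0.85) − (-0.25)(-0.20)] = 0.3900
  C_22 = (0.55)(0.85) − (-0.25)(0.00) = 0.4675
  C_23 = −[(0.55)(-0.20) − (-0.40)(0.00)] = 0.1100
  C_31 = (-0.40)(-0.05) − (-0.25)(0.75) = 0.2075
  C_32 = −[(0.55)(-0.05) − (-0.25)(-0.45)] = 0.1400
  C_33 = (0.55)(0.75) − (-0.40)(-0.45) = 0.2325
det(I−A) = Σ_j (I−A)_1j·C_1j = (0.55)(0.6275) + (-0.40)(0.3825) + (-0.25)(0.0900) = 0.169625
adj(I−A) = Cᵀ =
  [ 0.6275   0.3900   0.2075]
  [ 0.3825   0.4675   0.1400]
  [ 0.0900   0.1100   0.2325]
(I − A)⁻¹ = adj(I−A) / det(I−A) ≈
  [   3.69934     2.29919     1.22329]
  [   2.25497     2.75608     0.82535]
  [   0.53058     0.64849     1.37067]
The output multiplier for sector j is the column-j sum of the Leontief inverse (I − A)⁻¹ = adj(I−A) / det(I−A).
Column 1 of adj(I−A): (0.6275, 0.3825, 0.0900); det(I−A) = 0.169625.
m_1 = (0.6275 + 0.3825 + 0.0900) / 0.169625 = 1.10 / 0.169625 ≈ 6.4849.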